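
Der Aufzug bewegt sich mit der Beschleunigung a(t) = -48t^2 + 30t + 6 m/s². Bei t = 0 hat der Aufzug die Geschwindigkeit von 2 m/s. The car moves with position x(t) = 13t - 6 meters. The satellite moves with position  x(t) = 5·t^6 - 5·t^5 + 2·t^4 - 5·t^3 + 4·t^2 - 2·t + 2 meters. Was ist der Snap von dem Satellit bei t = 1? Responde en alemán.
Ausgehend von der Position x(t) = 5·t^6 - 5·t^5 + 2·t^4 - 5·t^3 + 4·t^2 - 2·t + 2, nehmen wir 4 Ableitungen. Durch Ableiten von der Position erhalten wir die Geschwindigkeit: v(t) = 30·t^5 - 25·t^4 + 8·t^3 - 15·t^2 + 8·t - 2. Mit d/dt von v(t) finden wir a(t) = 150·t^4 - 100·t^3 + 24·t^2 - 30·t + 8. Mit d/dt von a(t) finden wir j(t) = 600·t^3 - 300·t^2 + 48·t - 30. Die Ableitung von dem Ruck ergibt den Snap: s(t) = 1800·t^2 - 600·t + 48. Wir haben den Snap s(t) = 1800·t^2 - 600·t + 48. Durch Einsetzen von t = 1: s(1) = 1248.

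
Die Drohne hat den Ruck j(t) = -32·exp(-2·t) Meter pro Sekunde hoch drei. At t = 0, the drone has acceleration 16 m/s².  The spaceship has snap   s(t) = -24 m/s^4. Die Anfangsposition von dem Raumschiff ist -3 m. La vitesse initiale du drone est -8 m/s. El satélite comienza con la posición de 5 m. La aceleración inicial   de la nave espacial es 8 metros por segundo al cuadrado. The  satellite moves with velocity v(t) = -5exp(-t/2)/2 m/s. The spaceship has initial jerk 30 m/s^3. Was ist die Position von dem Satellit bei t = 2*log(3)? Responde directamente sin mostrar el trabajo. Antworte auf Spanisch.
x(2*log(3)) = 5/3.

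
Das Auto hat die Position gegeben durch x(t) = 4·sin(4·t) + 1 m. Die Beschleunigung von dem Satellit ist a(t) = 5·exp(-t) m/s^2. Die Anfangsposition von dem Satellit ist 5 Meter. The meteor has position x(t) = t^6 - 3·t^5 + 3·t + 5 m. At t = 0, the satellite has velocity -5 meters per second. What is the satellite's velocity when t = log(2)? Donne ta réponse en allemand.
Wir müssen unsere Gleichung für die Beschleunigung a(t) = 5·exp(-t) 1-mal integrieren. Mit ∫a(t)dt und Anwendung von v(0) = -5, finden wir v(t) = -5·exp(-t). Mit v(t) = -5·exp(-t) und Einsetzen von t = log(2), finden wir v = -5/2.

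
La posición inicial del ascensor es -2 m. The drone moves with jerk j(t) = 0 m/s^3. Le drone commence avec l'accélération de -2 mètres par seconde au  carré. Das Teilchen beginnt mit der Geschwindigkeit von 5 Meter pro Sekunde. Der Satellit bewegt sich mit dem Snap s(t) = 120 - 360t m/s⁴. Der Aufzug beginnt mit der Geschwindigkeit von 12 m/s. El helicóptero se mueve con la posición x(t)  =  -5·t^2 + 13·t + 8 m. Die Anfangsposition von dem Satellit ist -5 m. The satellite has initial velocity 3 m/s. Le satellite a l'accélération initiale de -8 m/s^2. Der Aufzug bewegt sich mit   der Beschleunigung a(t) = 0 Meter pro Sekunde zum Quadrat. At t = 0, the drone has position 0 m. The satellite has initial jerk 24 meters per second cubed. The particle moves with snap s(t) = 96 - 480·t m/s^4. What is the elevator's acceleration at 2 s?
Using a(t) = 0 and substituting t = 2, we find a = 0.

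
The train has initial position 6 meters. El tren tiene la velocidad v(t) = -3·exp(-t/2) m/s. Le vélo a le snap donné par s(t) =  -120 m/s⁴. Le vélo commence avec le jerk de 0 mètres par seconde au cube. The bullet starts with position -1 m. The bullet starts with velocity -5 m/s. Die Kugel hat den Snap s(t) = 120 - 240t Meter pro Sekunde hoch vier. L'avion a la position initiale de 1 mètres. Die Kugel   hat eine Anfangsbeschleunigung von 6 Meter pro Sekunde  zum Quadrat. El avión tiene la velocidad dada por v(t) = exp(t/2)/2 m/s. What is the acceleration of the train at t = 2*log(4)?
We must differentiate our velocity equation v(t) = -3·exp(-t/2) 1 time. Taking d/dt of v(t), we find a(t) = 3·exp(-t/2)/2. Using a(t) = 3·exp(-t/2)/2 and substituting t = 2*log(4), we find a = 3/8.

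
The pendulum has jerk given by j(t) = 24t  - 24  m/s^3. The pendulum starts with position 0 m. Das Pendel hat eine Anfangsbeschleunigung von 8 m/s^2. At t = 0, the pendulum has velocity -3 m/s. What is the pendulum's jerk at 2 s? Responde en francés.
Nous avons le jerk j(t) = 24·t - 24. En substituant t = 2: j(2) = 24.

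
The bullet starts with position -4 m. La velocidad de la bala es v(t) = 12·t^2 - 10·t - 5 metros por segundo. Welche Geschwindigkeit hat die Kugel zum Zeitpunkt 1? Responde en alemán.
Aus der Gleichung für die Geschwindigkeit v(t) = 12·t^2 - 10·t - 5, setzen wir t = 1 ein und erhalten v = -3.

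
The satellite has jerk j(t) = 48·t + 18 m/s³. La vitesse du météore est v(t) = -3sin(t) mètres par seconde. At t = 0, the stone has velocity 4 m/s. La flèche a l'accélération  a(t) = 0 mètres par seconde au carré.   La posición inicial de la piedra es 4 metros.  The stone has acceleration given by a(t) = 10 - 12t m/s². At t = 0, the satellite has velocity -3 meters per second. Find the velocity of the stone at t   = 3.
We must find the antiderivative of our acceleration equation a(t) = 10 - 12·t 1 time. Integrating acceleration and using the initial condition v(0) = 4, we get v(t) = -6·t^2 + 10·t + 4. Using v(t) = -6·t^2 + 10·t + 4 and substituting t = 3, we find v = -20.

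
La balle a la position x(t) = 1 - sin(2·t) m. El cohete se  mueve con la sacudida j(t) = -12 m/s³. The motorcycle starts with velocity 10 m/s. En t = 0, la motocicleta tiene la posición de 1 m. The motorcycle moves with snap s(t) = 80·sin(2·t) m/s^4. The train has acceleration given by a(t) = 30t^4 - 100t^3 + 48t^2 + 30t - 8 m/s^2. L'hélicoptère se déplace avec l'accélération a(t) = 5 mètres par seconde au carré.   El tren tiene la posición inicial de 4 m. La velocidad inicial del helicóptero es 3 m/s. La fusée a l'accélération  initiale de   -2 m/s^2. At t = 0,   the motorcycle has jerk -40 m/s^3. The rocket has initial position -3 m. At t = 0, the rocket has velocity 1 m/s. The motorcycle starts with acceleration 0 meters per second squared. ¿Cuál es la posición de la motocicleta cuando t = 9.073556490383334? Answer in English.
We need to integrate our snap equation s(t) = 80·sin(2·t) 4 times. Finding the antiderivative of s(t) and using j(0) = -40: j(t) = -40·cos(2·t). The integral of jerk, with a(0) = 0, gives acceleration: a(t) = -20·sin(2·t). The integral of acceleration, with v(0) = 10, gives velocity: v(t) = 10·cos(2·t). Finding the integral of v(t) and using x(0) = 1: x(t) = 5·sin(2·t) + 1. Using x(t) = 5·sin(2·t) + 1 and substituting t = 9.073556490383334, we find x = -2.23042113605562.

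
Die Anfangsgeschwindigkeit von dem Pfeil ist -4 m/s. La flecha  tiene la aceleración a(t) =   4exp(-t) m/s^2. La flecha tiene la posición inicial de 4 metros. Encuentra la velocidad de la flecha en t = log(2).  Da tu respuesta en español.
Necesitamos integrar nuestra ecuación de la aceleración a(t) = 4·exp(-t) 1 vez. Tomando ∫a(t)dt y aplicando v(0) = -4, encontramos v(t) = -4·exp(-t). Tenemos la velocidad v(t) = -4·exp(-t). Sustituyendo t = log(2): v(log(2)) = -2.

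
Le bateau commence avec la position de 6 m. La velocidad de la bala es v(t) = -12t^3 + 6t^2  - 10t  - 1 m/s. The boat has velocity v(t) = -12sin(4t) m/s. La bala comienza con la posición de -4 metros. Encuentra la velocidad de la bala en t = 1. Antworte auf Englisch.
We have velocity v(t) = -12·t^3 + 6·t^2 - 10·t - 1. Substituting t = 1: v(1) = -17.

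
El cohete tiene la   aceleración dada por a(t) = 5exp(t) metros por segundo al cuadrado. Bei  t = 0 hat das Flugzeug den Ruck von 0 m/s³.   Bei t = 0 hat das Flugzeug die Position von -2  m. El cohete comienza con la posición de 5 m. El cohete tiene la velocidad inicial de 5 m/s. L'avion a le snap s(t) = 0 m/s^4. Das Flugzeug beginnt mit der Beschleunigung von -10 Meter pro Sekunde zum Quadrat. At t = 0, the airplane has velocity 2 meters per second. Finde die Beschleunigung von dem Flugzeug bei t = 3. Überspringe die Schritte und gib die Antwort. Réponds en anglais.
The answer is -10.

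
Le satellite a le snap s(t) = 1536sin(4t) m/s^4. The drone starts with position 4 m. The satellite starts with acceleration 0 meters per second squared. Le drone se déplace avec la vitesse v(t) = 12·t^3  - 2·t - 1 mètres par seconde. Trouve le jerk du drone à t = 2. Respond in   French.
En partant de la vitesse v(t) = 12·t^3 - 2·t - 1, nous prenons 2 dérivées. En prenant d/dt de v(t), nous trouvons a(t) = 36·t^2 - 2. En dérivant l'accélération, nous obtenons le jerk: j(t) = 72·t. De l'équation du jerk j(t) = 72·t, nous substituons t = 2 pour obtenir j = 144.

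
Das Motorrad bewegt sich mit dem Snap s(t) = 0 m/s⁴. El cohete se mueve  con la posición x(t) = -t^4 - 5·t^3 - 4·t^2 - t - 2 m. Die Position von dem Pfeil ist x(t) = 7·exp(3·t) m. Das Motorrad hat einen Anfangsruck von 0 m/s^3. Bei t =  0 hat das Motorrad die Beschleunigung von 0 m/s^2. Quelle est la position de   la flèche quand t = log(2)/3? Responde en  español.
Tenemos la posición x(t) = 7·exp(3·t). Sustituyendo t = log(2)/3: x(log(2)/3) = 14.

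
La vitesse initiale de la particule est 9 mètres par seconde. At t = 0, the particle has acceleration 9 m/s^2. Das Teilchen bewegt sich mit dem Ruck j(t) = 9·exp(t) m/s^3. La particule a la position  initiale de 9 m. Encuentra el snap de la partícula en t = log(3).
Partiendo de la sacudida j(t) = 9·exp(t), tomamos 1 derivada. Derivando la sacudida, obtenemos el snap: s(t) = 9·exp(t). Usando s(t) = 9·exp(t) y sustituyendo t = log(3), encontramos s = 27.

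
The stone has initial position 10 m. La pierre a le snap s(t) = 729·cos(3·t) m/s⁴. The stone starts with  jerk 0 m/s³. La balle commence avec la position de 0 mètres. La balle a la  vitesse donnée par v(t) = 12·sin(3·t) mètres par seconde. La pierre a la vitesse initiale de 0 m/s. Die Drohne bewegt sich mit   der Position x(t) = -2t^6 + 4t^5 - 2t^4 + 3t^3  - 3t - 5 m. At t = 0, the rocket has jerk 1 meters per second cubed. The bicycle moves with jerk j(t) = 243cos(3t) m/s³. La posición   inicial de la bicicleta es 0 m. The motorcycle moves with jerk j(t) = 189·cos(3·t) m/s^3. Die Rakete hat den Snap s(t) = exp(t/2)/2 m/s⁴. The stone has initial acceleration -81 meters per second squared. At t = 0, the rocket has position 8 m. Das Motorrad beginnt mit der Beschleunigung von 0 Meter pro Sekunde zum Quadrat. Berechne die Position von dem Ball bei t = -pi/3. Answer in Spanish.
Debemos encontrar la integral de nuestra ecuación de la velocidad v(t) = 12·sin(3·t) 1 vez. Integrando la velocidad y usando la condición inicial x(0) = 0, obtenemos x(t) = 4 - 4·cos(3·t). Usando x(t) = 4 - 4·cos(3·t) y sustituyendo t = -pi/3, encontramos x = 8.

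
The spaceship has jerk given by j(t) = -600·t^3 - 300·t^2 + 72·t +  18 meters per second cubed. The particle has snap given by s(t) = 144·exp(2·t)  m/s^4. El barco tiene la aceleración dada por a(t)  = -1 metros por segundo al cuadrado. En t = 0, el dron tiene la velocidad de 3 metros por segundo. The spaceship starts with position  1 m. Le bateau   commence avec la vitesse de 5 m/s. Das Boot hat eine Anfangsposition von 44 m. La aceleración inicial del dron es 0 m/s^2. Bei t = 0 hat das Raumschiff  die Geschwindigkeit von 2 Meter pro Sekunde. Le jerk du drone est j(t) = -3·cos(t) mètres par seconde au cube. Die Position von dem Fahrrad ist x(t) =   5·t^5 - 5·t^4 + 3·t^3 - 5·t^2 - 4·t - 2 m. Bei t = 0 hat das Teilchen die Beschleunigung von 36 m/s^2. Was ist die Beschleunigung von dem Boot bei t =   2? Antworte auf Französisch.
Nous avons l'accélération a(t) = -1. En substituant t = 2: a(2) = -1.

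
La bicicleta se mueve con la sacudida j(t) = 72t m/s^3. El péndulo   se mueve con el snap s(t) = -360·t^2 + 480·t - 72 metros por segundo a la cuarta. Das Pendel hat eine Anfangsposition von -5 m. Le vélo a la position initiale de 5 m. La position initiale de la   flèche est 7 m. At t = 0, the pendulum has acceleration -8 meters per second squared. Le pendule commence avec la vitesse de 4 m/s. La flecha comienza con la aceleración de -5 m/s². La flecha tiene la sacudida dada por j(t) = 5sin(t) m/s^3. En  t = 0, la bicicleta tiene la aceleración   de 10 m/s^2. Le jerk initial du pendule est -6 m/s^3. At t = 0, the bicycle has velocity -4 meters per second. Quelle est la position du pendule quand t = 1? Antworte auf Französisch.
Pour résoudre ceci, nous devons prendre 4 intégrales de notre équation du snap s(t) = -360·t^2 + 480·t - 72. En intégrant le snap et en utilisant la condition initiale j(0) = -6, nous obtenons j(t) = -120·t^3 + 240·t^2 - 72·t - 6. En prenant ∫j(t)dt et en appliquant a(0) = -8, nous trouvons a(t) = -30·t^4 + 80·t^3 - 36·t^2 - 6·t - 8. L'intégrale de l'accélération est la vitesse. En utilisant v(0) = 4, nous obtenons v(t) = -6·t^5 + 20·t^4 - 12·t^3 - 3·t^2 - 8·t + 4. La primitive de la vitesse est la position. En utilisant x(0) = -5, nous obtenons x(t) = -t^6 + 4·t^5 - 3·t^4 - t^3 - 4·t^2 + 4·t - 5. Nous avons la position x(t) = -t^6 + 4·t^5 - 3·t^4 - t^3 - 4·t^2 + 4·t - 5. En substituant t = 1: x(1) = -6.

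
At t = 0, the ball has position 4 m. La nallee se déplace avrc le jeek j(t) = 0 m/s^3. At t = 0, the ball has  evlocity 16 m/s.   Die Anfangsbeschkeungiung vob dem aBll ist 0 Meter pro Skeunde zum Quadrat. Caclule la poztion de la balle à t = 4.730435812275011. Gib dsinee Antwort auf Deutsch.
Ausgehend von dem Ruck j(t) = 0, nehmen wir 3 Integrale. Die Stammfunktion von dem Ruck ist die Beschleunigung. Mit a(0) = 0 erhalten wir a(t) = 0. Durch Integration von der Beschleunigung und Verwendung der Anfangsbedingung v(0) = 16, erhalten wir v(t) = 16. Das Integral von der Geschwindigkeit ist die Position. Mit x(0) = 4 erhalten wir x(t) = 16·t + 4. Mit x(t) = 16·t + 4 und Einsetzen von t = 4.730435812275011, finden wir x = 79.6869729964002.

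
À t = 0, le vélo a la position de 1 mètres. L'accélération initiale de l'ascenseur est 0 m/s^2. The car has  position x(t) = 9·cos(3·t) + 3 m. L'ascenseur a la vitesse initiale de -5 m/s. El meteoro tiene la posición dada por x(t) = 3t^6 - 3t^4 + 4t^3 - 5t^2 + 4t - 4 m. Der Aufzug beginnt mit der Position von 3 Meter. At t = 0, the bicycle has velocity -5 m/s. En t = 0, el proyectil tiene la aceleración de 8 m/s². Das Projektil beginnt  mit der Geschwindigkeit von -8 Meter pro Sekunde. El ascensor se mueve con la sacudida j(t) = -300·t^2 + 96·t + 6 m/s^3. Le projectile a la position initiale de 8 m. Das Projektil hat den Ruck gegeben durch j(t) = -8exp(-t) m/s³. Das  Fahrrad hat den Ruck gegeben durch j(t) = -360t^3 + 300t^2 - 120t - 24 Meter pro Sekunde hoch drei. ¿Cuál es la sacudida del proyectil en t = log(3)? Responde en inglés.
From the given jerk equation j(t) = -8·exp(-t), we substitute t = log(3) to get j = -8/3.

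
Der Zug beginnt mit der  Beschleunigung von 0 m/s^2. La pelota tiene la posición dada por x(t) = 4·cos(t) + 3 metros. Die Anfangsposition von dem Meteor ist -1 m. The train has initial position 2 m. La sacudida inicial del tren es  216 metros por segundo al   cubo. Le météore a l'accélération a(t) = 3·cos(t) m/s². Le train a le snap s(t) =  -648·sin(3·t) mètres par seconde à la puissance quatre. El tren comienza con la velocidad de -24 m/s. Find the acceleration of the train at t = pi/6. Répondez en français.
Nous devons intégrer notre équation du snap s(t) = -648·sin(3·t) 2 fois. En intégrant le snap et en utilisant la condition initiale j(0) = 216, nous obtenons j(t) = 216·cos(3·t). L'intégrale du jerk, avec a(0) = 0, donne l'accélération: a(t) = 72·sin(3·t). De l'équation de l'accélération a(t) = 72·sin(3·t), nous substituons t = pi/6 pour obtenir a = 72.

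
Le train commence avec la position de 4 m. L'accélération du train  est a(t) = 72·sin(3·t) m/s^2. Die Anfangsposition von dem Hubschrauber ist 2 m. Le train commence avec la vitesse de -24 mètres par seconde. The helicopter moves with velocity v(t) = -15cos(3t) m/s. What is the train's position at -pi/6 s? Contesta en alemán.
Wir müssen unsere Gleichung für die Beschleunigung a(t) = 72·sin(3·t) 2-mal integrieren. Das Integral von der Beschleunigung, mit v(0) = -24, ergibt die Geschwindigkeit: v(t) = -24·cos(3·t). Durch Integration von der Geschwindigkeit und Verwendung der Anfangsbedingung x(0) = 4, erhalten wir x(t) = 4 - 8·sin(3·t). Wir haben die Position x(t) = 4 - 8·sin(3·t). Durch Einsetzen von t = -pi/6: x(-pi/6) = 12.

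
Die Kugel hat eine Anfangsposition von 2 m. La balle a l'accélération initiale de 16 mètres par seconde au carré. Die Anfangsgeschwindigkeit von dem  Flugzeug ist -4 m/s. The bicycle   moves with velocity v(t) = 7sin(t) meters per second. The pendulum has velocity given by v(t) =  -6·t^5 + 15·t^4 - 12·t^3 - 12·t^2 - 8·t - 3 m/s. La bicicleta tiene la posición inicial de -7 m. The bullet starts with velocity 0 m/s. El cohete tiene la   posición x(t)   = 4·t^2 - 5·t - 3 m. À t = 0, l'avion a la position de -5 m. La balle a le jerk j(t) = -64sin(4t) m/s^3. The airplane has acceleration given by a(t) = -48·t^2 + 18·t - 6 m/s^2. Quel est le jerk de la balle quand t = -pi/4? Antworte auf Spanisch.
Usando j(t) = -64·sin(4·t) y sustituyendo t = -pi/4, encontramos j = 0.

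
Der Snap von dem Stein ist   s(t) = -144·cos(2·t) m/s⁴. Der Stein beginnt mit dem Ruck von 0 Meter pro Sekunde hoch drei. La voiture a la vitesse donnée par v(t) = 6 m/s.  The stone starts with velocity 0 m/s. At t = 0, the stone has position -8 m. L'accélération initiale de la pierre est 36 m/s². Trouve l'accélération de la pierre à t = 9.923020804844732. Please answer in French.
En partant du snap s(t) = -144·cos(2·t), nous prenons 2 intégrales. En intégrant le snap et en utilisant la condition initiale j(0) = 0, nous obtenons j(t) = -72·sin(2·t). La primitive du jerk, avec a(0) = 36, donne l'accélération: a(t) = 36·cos(2·t). De l'équation de l'accélération a(t) = 36·cos(2·t), nous substituons t = 9.923020804844732 pour obtenir a = 19.5572215715671.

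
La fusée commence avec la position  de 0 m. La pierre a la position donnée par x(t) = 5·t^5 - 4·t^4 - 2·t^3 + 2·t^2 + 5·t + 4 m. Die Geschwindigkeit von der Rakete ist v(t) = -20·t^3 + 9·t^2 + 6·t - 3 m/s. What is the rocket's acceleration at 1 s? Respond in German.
Ausgehend von der Geschwindigkeit v(t) = -20·t^3 + 9·t^2 + 6·t - 3, nehmen wir 1 Ableitung. Mit d/dt von v(t) finden wir a(t) = -60·t^2 + 18·t + 6. Mit a(t) = -60·t^2 + 18·t + 6 und Einsetzen von t = 1, finden wir a = -36.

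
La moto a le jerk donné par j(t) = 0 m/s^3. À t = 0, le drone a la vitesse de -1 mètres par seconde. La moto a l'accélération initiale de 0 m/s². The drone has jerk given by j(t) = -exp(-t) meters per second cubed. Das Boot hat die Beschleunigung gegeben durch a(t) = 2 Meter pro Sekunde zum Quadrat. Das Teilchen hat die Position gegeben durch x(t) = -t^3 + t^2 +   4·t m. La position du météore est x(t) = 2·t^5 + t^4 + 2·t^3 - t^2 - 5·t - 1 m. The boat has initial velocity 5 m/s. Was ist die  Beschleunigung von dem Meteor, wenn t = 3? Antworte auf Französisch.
Nous devons dériver notre équation de la position x(t) = 2·t^5 + t^4 + 2·t^3 - t^2 - 5·t - 1 2 fois. En dérivant la position, nous obtenons la vitesse: v(t) = 10·t^4 + 4·t^3 + 6·t^2 - 2·t - 5. La dérivée de la vitesse donne l'accélération: a(t) = 40·t^3 + 12·t^2 + 12·t - 2. En utilisant a(t) = 40·t^3 + 12·t^2 + 12·t - 2 et en substituant t = 3, nous trouvons a = 1222.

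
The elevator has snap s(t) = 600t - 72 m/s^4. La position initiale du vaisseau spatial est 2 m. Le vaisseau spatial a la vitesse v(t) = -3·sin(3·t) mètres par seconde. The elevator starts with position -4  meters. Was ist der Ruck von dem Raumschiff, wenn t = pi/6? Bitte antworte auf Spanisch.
Para resolver esto, necesitamos tomar 2 derivadas de nuestra ecuación de la velocidad v(t) = -3·sin(3·t). La derivada de la velocidad da la aceleración: a(t) = -9·cos(3·t). La derivada de la aceleración da la sacudida: j(t) = 27·sin(3·t). Tenemos la sacudida j(t) = 27·sin(3·t). Sustituyendo t = pi/6: j(pi/6) = 27.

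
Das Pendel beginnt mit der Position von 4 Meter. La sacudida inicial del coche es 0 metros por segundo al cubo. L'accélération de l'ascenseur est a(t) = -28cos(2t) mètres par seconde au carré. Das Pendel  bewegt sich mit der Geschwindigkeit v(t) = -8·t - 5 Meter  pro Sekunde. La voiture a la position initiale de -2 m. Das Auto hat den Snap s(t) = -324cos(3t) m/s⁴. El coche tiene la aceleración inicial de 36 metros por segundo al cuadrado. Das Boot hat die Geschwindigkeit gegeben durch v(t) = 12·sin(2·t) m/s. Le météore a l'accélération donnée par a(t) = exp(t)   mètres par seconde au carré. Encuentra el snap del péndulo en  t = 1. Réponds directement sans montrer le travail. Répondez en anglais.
At t = 1, s = 0.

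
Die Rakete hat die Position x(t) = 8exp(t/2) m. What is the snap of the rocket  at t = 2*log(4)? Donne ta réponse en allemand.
Wir müssen unsere Gleichung für die Position x(t) = 8·exp(t/2) 4-mal ableiten. Mit d/dt von x(t) finden wir v(t) = 4·exp(t/2). Mit d/dt von v(t) finden wir a(t) = 2·exp(t/2). Mit d/dt von a(t) finden wir j(t) = exp(t/2). Mit d/dt von j(t) finden wir s(t) = exp(t/2)/2. Aus der Gleichung für den Snap s(t) = exp(t/2)/2, setzen wir t = 2*log(4) ein und erhalten s = 2.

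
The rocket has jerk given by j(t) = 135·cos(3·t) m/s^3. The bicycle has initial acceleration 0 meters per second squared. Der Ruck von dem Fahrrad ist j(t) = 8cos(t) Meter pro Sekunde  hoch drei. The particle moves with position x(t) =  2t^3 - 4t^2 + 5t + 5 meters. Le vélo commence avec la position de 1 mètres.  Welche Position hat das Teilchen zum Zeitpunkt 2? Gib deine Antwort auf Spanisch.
Tenemos la posición x(t) = 2·t^3 - 4·t^2 + 5·t + 5. Sustituyendo t = 2: x(2) = 15.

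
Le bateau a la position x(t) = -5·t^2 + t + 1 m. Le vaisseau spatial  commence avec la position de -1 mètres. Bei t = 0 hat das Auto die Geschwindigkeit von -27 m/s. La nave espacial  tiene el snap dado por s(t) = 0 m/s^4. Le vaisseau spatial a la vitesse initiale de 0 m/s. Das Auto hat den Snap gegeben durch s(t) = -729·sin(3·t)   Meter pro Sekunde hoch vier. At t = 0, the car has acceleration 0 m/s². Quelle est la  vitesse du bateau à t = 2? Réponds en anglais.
Starting from position x(t) = -5·t^2 + t + 1, we take 1 derivative. Differentiating position, we get velocity: v(t) = 1 - 10·t. From the given velocity equation v(t) = 1 - 10·t, we substitute t = 2 to get v = -19.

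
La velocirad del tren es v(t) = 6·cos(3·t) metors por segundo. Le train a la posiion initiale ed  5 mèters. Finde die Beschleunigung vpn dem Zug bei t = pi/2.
Ausgehend von der Geschwindigkeit v(t) = 6·cos(3·t), nehmen wir 1 Ableitung. Mit d/dt von v(t) finden wir a(t) = -18·sin(3·t). Mit a(t) = -18·sin(3·t) und Einsetzen von t = pi/2, finden wir a = 18.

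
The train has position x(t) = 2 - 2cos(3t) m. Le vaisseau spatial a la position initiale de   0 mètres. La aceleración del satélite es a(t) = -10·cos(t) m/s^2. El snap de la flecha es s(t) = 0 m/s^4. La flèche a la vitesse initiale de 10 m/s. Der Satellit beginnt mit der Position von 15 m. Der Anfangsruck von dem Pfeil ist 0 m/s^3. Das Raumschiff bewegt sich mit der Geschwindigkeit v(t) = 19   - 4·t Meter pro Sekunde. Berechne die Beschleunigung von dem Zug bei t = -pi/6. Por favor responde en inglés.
We must differentiate our position equation x(t) = 2 - 2·cos(3·t) 2 times. Differentiating position, we get velocity: v(t) = 6·sin(3·t). Differentiating velocity, we get acceleration: a(t) = 18·cos(3·t). From the given acceleration equation a(t) = 18·cos(3·t), we substitute t = -pi/6 to get a = 0.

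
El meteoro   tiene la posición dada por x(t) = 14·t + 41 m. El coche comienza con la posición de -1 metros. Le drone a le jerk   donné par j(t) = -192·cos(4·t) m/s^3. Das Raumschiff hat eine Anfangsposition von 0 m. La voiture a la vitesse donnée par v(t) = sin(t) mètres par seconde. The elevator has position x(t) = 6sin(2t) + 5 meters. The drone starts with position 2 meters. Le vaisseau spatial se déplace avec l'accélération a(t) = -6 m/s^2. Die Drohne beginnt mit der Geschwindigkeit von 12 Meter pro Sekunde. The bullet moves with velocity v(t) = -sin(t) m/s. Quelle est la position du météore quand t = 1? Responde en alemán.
Wir haben die Position x(t) = 14·t + 41. Durch Einsetzen von t = 1: x(1) = 55.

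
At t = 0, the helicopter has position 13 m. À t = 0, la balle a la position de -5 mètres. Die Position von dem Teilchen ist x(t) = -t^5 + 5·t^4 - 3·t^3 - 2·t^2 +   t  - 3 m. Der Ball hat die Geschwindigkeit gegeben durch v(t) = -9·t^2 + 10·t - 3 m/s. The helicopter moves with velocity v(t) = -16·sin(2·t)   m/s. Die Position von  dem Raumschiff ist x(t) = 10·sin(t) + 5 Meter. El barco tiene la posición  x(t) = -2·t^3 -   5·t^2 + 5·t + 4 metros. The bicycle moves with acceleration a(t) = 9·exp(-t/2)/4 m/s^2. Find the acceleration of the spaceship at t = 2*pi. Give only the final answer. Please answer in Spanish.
La respuesta es 0.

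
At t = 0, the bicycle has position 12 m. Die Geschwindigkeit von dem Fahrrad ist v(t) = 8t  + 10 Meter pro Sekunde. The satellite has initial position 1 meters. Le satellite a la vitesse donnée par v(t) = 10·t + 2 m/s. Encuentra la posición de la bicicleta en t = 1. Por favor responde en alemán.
Wir müssen das Integral unserer Gleichung für die Geschwindigkeit v(t) = 8·t + 10 1-mal finden. Durch Integration von der Geschwindigkeit und Verwendung der Anfangsbedingung x(0) = 12, erhalten wir x(t) = 4·t^2 + 10·t + 12. Mit x(t) = 4·t^2 + 10·t + 12 und Einsetzen von t = 1, finden wir x = 26.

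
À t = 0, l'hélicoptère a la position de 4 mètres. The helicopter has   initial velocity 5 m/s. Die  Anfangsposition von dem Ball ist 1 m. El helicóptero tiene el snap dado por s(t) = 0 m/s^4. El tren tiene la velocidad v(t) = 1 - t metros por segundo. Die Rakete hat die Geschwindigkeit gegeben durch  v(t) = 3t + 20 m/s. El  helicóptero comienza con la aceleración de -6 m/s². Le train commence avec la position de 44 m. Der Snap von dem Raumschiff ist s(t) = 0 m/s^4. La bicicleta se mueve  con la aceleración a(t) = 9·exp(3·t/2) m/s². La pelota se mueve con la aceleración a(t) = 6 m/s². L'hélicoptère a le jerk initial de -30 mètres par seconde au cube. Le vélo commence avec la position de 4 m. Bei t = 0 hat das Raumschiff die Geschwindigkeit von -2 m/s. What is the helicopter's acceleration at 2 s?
Starting from snap s(t) = 0, we take 2 antiderivatives. Integrating snap and using the initial condition j(0) = -30, we get j(t) = -30. Finding the integral of j(t) and using a(0) = -6: a(t) = -30·t - 6. Using a(t) = -30·t - 6 and substituting t = 2, we find a = -66.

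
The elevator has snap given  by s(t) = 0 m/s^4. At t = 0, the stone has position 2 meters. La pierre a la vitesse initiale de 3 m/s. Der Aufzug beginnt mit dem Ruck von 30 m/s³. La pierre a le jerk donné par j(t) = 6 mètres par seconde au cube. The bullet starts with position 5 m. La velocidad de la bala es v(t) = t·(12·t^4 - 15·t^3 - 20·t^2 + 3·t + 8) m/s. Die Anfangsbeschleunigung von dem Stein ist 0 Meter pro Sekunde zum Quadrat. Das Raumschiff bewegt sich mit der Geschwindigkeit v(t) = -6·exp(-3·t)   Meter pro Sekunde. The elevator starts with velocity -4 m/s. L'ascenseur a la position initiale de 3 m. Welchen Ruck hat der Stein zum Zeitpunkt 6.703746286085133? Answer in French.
De l'équation du jerk j(t) = 6, nous substituons t = 6.703746286085133 pour obtenir j = 6.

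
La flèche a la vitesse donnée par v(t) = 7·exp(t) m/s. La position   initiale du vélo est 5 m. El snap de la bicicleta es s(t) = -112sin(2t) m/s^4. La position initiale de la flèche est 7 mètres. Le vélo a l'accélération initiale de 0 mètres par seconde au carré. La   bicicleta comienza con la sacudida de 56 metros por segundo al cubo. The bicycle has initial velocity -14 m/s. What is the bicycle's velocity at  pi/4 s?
We need to integrate our snap equation s(t) = -112·sin(2·t) 3 times. Taking ∫s(t)dt and applying j(0) = 56, we find j(t) = 56·cos(2·t). The antiderivative of jerk is acceleration. Using a(0) = 0, we get a(t) = 28·sin(2·t). The antiderivative of acceleration is velocity. Using v(0) = -14, we get v(t) = -14·cos(2·t). We have velocity v(t) = -14·cos(2·t). Substituting t = pi/4: v(pi/4) = 0.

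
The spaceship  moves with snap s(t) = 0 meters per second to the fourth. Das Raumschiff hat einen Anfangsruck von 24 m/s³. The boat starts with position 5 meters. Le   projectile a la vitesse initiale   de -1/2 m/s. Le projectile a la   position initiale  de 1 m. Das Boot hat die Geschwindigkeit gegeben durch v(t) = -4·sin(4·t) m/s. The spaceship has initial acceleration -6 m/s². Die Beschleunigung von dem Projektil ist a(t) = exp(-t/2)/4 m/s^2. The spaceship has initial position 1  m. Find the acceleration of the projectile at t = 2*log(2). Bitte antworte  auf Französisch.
En utilisant a(t) = exp(-t/2)/4 et en substituant t = 2*log(2), nous trouvons a = 1/8.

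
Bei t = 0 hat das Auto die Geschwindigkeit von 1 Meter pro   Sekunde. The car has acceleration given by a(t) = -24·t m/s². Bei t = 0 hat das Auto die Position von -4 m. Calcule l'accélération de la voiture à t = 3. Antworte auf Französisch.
En utilisant a(t) = -24·t et en substituant t = 3, nous trouvons a = -72.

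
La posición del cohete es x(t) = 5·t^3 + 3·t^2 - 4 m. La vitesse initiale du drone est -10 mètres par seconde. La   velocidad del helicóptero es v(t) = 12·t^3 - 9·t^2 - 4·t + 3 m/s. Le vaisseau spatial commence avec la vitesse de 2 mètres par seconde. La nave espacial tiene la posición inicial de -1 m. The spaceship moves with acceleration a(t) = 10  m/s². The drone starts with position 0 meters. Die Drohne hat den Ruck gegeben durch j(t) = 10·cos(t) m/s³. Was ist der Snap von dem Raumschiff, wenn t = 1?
Wir müssen unsere Gleichung für die Beschleunigung a(t) = 10 2-mal ableiten. Die Ableitung von der Beschleunigung ergibt den Ruck: j(t) = 0. Mit d/dt von j(t) finden wir s(t) = 0. Mit s(t) = 0 und Einsetzen von t = 1, finden wir s = 0.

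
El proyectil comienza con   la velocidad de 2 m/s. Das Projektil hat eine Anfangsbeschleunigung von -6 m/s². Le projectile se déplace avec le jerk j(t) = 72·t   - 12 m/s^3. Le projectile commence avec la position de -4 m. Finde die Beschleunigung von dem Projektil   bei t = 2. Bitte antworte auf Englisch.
To find the answer, we compute 1 integral of j(t) = 72·t - 12. Taking ∫j(t)dt and applying a(0) = -6, we find a(t) = 36·t^2 - 12·t - 6. Using a(t) = 36·t^2 - 12·t - 6 and substituting t = 2, we find a = 114.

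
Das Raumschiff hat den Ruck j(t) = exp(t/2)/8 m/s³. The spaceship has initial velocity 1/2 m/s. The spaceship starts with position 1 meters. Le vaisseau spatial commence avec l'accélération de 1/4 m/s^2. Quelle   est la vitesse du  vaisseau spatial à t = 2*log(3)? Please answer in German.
Um dies zu lösen, müssen wir 2 Integrale unserer Gleichung für den Ruck j(t) = exp(t/2)/8 finden. Mit ∫j(t)dt und Anwendung von a(0) = 1/4, finden wir a(t) = exp(t/2)/4. Das Integral von der Beschleunigung, mit v(0) = 1/2, ergibt die Geschwindigkeit: v(t) = exp(t/2)/2. Aus der Gleichung für die Geschwindigkeit v(t) = exp(t/2)/2, setzen wir t = 2*log(3) ein und erhalten v = 3/2.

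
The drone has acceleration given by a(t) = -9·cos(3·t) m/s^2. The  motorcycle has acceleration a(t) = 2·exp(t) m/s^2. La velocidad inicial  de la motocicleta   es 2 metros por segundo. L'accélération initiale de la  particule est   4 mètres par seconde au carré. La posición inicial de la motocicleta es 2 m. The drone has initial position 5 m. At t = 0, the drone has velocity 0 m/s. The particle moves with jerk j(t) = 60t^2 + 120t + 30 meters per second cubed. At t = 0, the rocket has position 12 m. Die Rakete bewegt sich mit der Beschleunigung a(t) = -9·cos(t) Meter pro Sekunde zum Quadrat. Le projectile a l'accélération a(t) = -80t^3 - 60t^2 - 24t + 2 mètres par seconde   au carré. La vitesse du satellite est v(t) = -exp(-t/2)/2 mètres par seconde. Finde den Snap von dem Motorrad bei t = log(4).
Um dies zu lösen, müssen wir 2 Ableitungen unserer Gleichung für die Beschleunigung a(t) = 2·exp(t) nehmen. Die Ableitung von der Beschleunigung ergibt den Ruck: j(t) = 2·exp(t). Mit d/dt von j(t) finden wir s(t) = 2·exp(t). Mit s(t) = 2·exp(t) und Einsetzen von t = log(4), finden wir s = 8.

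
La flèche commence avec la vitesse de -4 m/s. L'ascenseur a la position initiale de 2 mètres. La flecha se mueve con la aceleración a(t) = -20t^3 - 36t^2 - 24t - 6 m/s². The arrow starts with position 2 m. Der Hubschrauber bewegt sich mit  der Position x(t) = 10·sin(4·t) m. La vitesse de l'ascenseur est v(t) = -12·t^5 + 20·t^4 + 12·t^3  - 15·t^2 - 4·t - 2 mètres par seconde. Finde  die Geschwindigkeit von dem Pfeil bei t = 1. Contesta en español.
Para resolver esto, necesitamos tomar 1 antiderivada de nuestra ecuación de la aceleración a(t) = -20·t^3 - 36·t^2 - 24·t - 6. La integral de la aceleración, con v(0) = -4, da la velocidad: v(t) = -5·t^4 - 12·t^3 - 12·t^2 - 6·t - 4. Usando v(t) = -5·t^4 - 12·t^3 - 12·t^2 - 6·t - 4 y sustituyendo t = 1, encontramos v = -39.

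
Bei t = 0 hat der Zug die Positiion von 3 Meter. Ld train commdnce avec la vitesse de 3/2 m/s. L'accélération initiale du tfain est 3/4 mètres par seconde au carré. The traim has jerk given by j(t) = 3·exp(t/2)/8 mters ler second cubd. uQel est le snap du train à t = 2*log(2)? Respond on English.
Starting from jerk j(t) = 3·exp(t/2)/8, we take 1 derivative. The derivative of jerk gives snap: s(t) = 3·exp(t/2)/16. From the given snap equation s(t) = 3·exp(t/2)/16, we substitute t = 2*log(2) to get s = 3/8.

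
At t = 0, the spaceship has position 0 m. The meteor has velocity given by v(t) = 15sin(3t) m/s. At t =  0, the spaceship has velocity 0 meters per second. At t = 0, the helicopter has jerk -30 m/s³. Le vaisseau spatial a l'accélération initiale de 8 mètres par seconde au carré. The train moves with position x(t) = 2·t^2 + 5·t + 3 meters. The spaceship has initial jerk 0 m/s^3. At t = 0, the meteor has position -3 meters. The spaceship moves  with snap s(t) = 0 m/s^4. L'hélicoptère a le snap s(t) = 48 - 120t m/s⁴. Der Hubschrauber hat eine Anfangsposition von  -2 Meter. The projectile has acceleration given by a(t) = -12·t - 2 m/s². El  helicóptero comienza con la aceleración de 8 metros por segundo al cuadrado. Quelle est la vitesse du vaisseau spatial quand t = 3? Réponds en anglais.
We must find the integral of our snap equation s(t) = 0 3 times. Integrating snap and using the initial condition j(0) = 0, we get j(t) = 0. Taking ∫j(t)dt and applying a(0) = 8, we find a(t) = 8. Finding the antiderivative of a(t) and using v(0) = 0: v(t) = 8·t. From the given velocity equation v(t) = 8·t, we substitute t = 3 to get v = 24.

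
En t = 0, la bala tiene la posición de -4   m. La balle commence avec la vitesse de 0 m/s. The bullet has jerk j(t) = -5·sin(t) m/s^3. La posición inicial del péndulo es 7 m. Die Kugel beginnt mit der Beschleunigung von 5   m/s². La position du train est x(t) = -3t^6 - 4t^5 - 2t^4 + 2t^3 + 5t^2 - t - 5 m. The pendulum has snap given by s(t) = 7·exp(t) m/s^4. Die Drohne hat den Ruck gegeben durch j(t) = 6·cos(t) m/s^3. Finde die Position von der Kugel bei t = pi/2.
Ausgehend von dem Ruck j(t) = -5·sin(t), nehmen wir 3 Integrale. Mit ∫j(t)dt und Anwendung von a(0) = 5, finden wir a(t) = 5·cos(t). Das Integral von der Beschleunigung, mit v(0) = 0, ergibt die Geschwindigkeit: v(t) = 5·sin(t). Durch Integration von der Geschwindigkeit und Verwendung der Anfangsbedingung x(0) = -4, erhalten wir x(t) = 1 - 5·cos(t). Aus der Gleichung für die Position x(t) = 1 - 5·cos(t), setzen wir t = pi/2 ein und erhalten x = 1.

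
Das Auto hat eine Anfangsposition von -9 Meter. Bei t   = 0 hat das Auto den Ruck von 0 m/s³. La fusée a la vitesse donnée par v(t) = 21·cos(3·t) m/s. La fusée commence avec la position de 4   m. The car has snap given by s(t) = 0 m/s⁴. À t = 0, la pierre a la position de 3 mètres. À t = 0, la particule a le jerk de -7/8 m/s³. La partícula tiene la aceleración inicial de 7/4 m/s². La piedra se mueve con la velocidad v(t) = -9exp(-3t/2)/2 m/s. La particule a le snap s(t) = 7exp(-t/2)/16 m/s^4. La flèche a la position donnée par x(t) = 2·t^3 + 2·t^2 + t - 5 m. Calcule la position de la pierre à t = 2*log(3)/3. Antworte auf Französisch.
En partant de la vitesse v(t) = -9·exp(-3·t/2)/2, nous prenons 1 primitive. En intégrant la vitesse et en utilisant la condition initiale x(0) = 3, nous obtenons x(t) = 3·exp(-3·t/2). De l'équation de la position x(t) = 3·exp(-3·t/2), nous substituons t = 2*log(3)/3 pour obtenir x = 1.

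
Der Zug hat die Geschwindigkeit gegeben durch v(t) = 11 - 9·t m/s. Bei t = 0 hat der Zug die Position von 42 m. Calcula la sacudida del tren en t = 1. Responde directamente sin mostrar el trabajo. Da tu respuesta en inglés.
At t = 1, j = 0.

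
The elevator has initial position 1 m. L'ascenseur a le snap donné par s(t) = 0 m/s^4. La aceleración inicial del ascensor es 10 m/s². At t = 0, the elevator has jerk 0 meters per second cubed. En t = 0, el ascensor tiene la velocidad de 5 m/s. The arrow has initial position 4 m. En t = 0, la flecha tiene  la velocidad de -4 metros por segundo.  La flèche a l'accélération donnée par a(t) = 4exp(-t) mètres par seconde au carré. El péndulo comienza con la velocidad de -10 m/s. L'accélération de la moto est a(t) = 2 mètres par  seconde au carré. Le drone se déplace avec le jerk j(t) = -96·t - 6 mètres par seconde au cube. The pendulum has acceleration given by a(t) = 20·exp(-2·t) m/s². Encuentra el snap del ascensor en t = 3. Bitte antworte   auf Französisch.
De l'équation du snap s(t) = 0, nous substituons t = 3 pour obtenir s = 0.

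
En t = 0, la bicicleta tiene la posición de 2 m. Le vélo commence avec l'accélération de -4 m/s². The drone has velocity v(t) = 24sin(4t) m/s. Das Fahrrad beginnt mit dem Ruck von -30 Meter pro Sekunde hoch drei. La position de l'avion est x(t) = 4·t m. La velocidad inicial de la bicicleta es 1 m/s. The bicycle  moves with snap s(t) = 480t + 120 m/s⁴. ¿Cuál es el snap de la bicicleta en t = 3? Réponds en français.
Nous avons le snap s(t) = 480·t + 120. En substituant t = 3: s(3) = 1560.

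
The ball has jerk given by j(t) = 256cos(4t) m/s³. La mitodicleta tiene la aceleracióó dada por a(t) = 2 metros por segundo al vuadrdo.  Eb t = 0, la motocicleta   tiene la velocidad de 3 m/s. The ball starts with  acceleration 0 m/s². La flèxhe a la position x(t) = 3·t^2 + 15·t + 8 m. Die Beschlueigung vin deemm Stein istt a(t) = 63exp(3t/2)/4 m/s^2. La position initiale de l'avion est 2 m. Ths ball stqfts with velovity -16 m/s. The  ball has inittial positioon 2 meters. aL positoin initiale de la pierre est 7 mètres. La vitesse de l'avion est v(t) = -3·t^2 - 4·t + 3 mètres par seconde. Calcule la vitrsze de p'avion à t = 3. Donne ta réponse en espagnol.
Usando v(t) = -3·t^2 - 4·t + 3 y sustituyendo t = 3, encontramos v = -36.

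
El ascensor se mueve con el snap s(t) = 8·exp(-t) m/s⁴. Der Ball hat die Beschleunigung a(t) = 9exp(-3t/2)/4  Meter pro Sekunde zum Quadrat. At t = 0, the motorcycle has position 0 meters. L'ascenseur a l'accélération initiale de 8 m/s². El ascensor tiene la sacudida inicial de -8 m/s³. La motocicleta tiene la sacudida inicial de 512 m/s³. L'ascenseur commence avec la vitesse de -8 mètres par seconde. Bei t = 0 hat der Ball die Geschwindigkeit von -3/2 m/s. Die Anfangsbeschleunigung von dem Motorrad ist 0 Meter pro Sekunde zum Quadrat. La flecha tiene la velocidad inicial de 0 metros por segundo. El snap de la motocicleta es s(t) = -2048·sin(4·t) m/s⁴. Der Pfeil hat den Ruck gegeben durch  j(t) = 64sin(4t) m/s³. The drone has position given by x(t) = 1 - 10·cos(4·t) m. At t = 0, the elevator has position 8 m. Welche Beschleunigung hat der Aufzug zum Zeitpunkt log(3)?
Wir müssen unsere Gleichung für den Snap s(t) = 8·exp(-t) 2-mal integrieren. Das Integral von dem Snap ist der Ruck. Mit j(0) = -8 erhalten wir j(t) = -8·exp(-t). Das Integral von dem Ruck ist die Beschleunigung. Mit a(0) = 8 erhalten wir a(t) = 8·exp(-t). Mit a(t) = 8·exp(-t) und Einsetzen von t = log(3), finden wir a = 8/3.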